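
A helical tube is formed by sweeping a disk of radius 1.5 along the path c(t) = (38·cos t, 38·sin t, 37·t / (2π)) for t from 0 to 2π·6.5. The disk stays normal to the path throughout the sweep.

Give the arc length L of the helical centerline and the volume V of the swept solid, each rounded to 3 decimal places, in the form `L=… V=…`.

L=1570.471 V=11101.005

2πR = 2π·38 = 238.761042
per-turn = √(238.761042² + 37²) = √(57006.8350 + 1369) = √58375.8350 = 241.610917
L = 6.5 × 241.610917 = 1570.470958
V = π·1.5² × L = 7.068583 × 1570.470958 = 11101.005054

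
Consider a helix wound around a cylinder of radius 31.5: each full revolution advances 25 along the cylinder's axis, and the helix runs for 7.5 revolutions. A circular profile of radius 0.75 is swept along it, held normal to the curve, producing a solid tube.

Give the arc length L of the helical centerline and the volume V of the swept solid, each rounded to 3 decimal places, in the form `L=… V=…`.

L=1496.198 V=2643.999

2πR = 2π·31.5 = 197.920337
per-turn = √(197.920337² + 25²) = √(39172.4599 + 625) = √39797.4599 = 199.493007
L = 7.5 × 199.493007 = 1496.197553
V = π·0.75² × L = 1.767146 × 1496.197553 = 2643.999323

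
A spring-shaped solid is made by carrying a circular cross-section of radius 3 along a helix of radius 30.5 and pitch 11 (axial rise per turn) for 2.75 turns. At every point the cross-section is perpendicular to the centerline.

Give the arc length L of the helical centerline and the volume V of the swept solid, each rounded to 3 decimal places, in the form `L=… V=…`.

L=527.870 V=14925.162

2πR = 2π·30.5 = 191.637152
per-turn = √(191.637152² + 11²) = √(36724.7980 + 121) = √36845.7980 = 191.952593
L = 2.75 × 191.952593 = 527.869631
V = π·3² × L = 28.274334 × 527.869631 = 14925.162190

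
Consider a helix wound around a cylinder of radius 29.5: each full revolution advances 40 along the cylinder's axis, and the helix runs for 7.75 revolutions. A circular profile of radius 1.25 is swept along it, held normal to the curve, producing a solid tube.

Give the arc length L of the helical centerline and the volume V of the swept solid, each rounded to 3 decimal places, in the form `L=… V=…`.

L=1469.562 V=7213.696

2πR = 2π·29.5 = 185.353967
per-turn = √(185.353967² + 40²) = √(34356.0929 + 1600) = √35956.0929 = 189.620919
L = 7.75 × 189.620919 = 1469.562122
V = π·1.25² × L = 4.908739 × 1469.562122 = 7213.696199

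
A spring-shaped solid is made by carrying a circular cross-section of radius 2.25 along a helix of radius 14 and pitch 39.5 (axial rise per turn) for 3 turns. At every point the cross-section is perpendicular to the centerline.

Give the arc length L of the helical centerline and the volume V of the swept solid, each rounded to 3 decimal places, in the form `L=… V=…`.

L=289.279 V=4600.779

2πR = 2π·14 = 87.964594
per-turn = √(87.964594² + 39.5²) = √(7737.7699 + 1560.25) = √9298.0199 = 96.426240
L = 3 × 96.426240 = 289.278721
V = π·2.25² × L = 15.904313 × 289.278721 = 4600.779274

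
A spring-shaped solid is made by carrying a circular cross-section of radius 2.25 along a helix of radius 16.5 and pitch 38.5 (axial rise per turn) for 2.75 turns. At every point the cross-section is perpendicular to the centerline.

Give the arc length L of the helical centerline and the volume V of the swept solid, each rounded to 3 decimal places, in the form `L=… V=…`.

2πR = 2π·16.5 = 103.672558
per-turn = √(103.672558² + 38.5²) = √(10747.9992 + 1482.25) = √12230.2492 = 110.590457
L = 2.75 × 110.590457 = 304.123757
V = π·2.25² × L = 15.904313 × 304.123757 = 4836.879363

L=304.124 V=4836.879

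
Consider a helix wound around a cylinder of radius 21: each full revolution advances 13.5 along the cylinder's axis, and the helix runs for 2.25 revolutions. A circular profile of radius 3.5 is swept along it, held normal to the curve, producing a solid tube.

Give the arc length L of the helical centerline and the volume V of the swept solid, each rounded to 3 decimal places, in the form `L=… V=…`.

2πR = 2π·21 = 131.946891
per-turn = √(131.946891² + 13.5²) = √(17409.9822 + 182.25) = √17592.2322 = 132.635712
L = 2.25 × 132.635712 = 298.430353
V = π·3.5² × L = 38.484510 × 298.430353 = 11484.945889

L=298.430 V=11484.946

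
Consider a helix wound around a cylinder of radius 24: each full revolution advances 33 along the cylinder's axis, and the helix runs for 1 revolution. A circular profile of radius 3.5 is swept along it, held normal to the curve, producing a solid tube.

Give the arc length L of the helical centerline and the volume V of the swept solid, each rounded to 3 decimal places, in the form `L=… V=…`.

2πR = 2π·24 = 150.796447
per-turn = √(150.796447² + 33²) = √(22739.5685 + 1089) = √23828.5685 = 154.365050
L = 1 × 154.365050 = 154.365050
V = π·3.5² × L = 38.484510 × 154.365050 = 5940.663296

L=154.365 V=5940.663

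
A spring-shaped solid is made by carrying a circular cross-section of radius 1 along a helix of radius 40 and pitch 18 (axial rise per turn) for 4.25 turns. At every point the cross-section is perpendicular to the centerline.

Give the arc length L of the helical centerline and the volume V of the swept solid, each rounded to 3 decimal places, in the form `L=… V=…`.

L=1070.877 V=3364.261

2πR = 2π·40 = 251.327412
per-turn = √(251.327412² + 18²) = √(63165.4682 + 324) = √63489.4682 = 251.971165
L = 4.25 × 251.971165 = 1070.877453
V = π·1² × L = 3.141593 × 1070.877453 = 3364.260738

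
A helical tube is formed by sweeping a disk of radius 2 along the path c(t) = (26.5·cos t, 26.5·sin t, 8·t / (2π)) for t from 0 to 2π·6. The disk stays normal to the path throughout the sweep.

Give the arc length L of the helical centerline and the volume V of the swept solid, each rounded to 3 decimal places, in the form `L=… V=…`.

L=1000.179 V=12568.619

2πR = 2π·26.5 = 166.504411
per-turn = √(166.504411² + 8²) = √(27723.7188 + 64) = √27787.7188 = 166.696487
L = 6 × 166.696487 = 1000.178922
V = π·2² × L = 12.566371 × 1000.178922 = 12568.619011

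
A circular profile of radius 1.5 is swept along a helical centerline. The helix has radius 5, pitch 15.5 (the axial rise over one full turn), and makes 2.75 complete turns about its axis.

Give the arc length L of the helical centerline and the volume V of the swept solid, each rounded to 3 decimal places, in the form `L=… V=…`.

L=96.337 V=680.965

2πR = 2π·5 = 31.415927
per-turn = √(31.415927² + 15.5²) = √(986.9604 + 240.25) = √1227.2104 = 35.031563
L = 2.75 × 35.031563 = 96.336800
V = π·1.5² × L = 7.068583 × 96.336800 = 680.964709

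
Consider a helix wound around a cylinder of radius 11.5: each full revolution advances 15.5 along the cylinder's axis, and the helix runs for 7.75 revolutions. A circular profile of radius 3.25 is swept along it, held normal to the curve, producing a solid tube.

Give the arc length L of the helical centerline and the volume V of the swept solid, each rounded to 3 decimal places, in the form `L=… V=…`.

L=572.728 V=19004.881

2πR = 2π·11.5 = 72.256631
per-turn = √(72.256631² + 15.5²) = √(5221.0207 + 240.25) = √5461.2707 = 73.900411
L = 7.75 × 73.900411 = 572.728184
V = π·3.25² × L = 33.183072 × 572.728184 = 19004.880808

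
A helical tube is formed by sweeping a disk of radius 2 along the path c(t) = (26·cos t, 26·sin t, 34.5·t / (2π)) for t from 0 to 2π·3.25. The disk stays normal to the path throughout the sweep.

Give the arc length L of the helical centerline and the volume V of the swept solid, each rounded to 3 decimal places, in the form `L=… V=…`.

2πR = 2π·26 = 163.362818
per-turn = √(163.362818² + 34.5²) = √(26687.4103 + 1190.25) = √27877.6603 = 166.966045
L = 3.25 × 166.966045 = 542.639647
V = π·2² × L = 12.566371 × 542.639647 = 6819.010919

L=542.640 V=6819.011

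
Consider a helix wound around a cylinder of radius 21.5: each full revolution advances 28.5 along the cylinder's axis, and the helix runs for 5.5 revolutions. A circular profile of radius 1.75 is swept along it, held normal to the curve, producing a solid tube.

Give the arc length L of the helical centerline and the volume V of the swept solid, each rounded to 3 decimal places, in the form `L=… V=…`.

2πR = 2π·21.5 = 135.088484
per-turn = √(135.088484² + 28.5²) = √(18248.8985 + 812.25) = √19061.1485 = 138.062118
L = 5.5 × 138.062118 = 759.341651
V = π·1.75² × L = 9.621128 × 759.341651 = 7305.722844

L=759.342 V=7305.723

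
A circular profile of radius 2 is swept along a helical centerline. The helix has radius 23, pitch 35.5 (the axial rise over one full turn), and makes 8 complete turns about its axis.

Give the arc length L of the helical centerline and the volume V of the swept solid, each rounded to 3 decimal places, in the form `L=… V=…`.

L=1190.478 V=14959.985

2πR = 2π·23 = 144.513262
per-turn = √(144.513262² + 35.5²) = √(20884.0829 + 1260.25) = √22144.3329 = 148.809720
L = 8 × 148.809720 = 1190.477764
V = π·2² × L = 12.566371 × 1190.477764 = 14959.984790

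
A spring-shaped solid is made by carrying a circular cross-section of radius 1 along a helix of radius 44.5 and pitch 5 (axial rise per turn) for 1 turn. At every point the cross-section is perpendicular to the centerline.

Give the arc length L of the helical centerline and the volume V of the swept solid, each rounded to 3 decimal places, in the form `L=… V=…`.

2πR = 2π·44.5 = 279.601746
per-turn = √(279.601746² + 5²) = √(78177.1365 + 25) = √78202.1365 = 279.646449
L = 1 × 279.646449 = 279.646449
V = π·1² × L = 3.141593 × 279.646449 = 878.535230

L=279.646 V=878.535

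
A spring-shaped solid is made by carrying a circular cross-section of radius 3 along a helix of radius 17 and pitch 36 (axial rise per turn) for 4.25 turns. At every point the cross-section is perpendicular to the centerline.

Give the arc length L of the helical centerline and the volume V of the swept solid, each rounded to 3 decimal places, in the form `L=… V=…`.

L=479.050 V=13544.817

2πR = 2π·17 = 106.814150
per-turn = √(106.814150² + 36²) = √(11409.2627 + 1296) = √12705.2627 = 112.717624
L = 4.25 × 112.717624 = 479.049901
V = π·3² × L = 28.274334 × 479.049901 = 13544.816837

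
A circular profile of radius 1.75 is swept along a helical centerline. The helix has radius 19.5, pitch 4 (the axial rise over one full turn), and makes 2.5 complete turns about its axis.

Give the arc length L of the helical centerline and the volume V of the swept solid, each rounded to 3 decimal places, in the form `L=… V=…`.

L=306.468 V=2948.572

2πR = 2π·19.5 = 122.522113
per-turn = √(122.522113² + 4²) = √(15011.6683 + 16) = √15027.6683 = 122.587390
L = 2.5 × 122.587390 = 306.468476
V = π·1.75² × L = 9.621128 × 306.468476 = 2948.572284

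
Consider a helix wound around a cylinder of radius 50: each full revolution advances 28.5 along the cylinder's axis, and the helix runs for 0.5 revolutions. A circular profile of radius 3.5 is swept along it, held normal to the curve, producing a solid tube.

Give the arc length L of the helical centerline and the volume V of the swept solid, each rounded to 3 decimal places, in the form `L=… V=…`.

L=157.725 V=6069.957

2πR = 2π·50 = 314.159265
per-turn = √(314.159265² + 28.5²) = √(98696.0440 + 812.25) = √99508.2940 = 315.449353
L = 0.5 × 315.449353 = 157.724676
V = π·3.5² × L = 38.484510 × 157.724676 = 6069.956882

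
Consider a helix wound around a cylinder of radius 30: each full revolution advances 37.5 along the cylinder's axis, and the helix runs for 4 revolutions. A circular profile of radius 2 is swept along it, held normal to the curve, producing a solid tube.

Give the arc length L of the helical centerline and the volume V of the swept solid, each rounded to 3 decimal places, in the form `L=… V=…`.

L=768.758 V=9660.501

2πR = 2π·30 = 188.495559
per-turn = √(188.495559² + 37.5²) = √(35530.5758 + 1406.25) = √36936.8258 = 192.189557
L = 4 × 192.189557 = 768.758228
V = π·2² × L = 12.566371 × 768.758228 = 9660.500809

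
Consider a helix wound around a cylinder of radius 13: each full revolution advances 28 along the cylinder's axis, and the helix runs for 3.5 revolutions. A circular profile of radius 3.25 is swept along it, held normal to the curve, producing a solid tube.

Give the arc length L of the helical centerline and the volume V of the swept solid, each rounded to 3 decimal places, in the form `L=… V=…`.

2πR = 2π·13 = 81.681409
per-turn = √(81.681409² + 28²) = √(6671.8526 + 784) = √7455.8526 = 86.347279
L = 3.5 × 86.347279 = 302.215476
V = π·3.25² × L = 33.183072 × 302.215476 = 10028.438028

L=302.215 V=10028.438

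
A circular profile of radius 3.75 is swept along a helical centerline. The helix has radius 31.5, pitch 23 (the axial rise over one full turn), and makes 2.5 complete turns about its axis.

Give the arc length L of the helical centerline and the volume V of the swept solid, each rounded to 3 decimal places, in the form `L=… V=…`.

2πR = 2π·31.5 = 197.920337
per-turn = √(197.920337² + 23²) = √(39172.4599 + 529) = √39701.4599 = 199.252252
L = 2.5 × 199.252252 = 498.130630
V = π·3.75² × L = 44.178647 × 498.130630 = 22006.737092

L=498.131 V=22006.737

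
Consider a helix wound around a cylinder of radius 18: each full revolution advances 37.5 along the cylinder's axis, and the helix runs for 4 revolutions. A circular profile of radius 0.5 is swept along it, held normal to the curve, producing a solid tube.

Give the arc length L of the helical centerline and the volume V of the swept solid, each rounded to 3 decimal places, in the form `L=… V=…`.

2πR = 2π·18 = 113.097336
per-turn = √(113.097336² + 37.5²) = √(12791.0073 + 1406.25) = √14197.2573 = 119.152244
L = 4 × 119.152244 = 476.608977
V = π·0.5² × L = 0.785398 × 476.608977 = 374.327815

L=476.609 V=374.328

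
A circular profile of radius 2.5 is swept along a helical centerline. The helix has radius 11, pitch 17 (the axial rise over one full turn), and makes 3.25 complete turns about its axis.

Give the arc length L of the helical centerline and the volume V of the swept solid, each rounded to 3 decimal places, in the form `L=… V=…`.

L=231.319 V=4541.937

2πR = 2π·11 = 69.115038
per-turn = √(69.115038² + 17²) = √(4776.8885 + 289) = √5065.8885 = 71.175056
L = 3.25 × 71.175056 = 231.318930
V = π·2.5² × L = 19.634954 × 231.318930 = 4541.936579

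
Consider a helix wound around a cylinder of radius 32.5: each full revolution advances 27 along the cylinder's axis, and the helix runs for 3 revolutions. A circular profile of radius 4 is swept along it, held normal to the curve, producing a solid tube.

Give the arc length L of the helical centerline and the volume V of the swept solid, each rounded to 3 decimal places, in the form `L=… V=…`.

2πR = 2π·32.5 = 204.203522
per-turn = √(204.203522² + 27²) = √(41699.0786 + 729) = √42428.0786 = 205.980772
L = 3 × 205.980772 = 617.942317
V = π·4² × L = 50.265482 × 617.942317 = 31061.168703

L=617.942 V=31061.169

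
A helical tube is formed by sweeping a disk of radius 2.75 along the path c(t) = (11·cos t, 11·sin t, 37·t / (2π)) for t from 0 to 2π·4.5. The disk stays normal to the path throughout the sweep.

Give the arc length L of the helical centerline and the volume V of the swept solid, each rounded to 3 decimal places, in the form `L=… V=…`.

2πR = 2π·11 = 69.115038
per-turn = √(69.115038² + 37²) = √(4776.8885 + 1369) = √6145.8885 = 78.395718
L = 4.5 × 78.395718 = 352.780729
V = π·2.75² × L = 23.758294 × 352.780729 = 8381.468433

L=352.781 V=8381.468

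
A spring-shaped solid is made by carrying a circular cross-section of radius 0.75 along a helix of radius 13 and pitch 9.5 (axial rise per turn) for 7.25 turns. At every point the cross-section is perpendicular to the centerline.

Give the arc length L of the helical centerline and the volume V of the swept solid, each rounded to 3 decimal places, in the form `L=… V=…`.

L=596.182 V=1053.541

2πR = 2π·13 = 81.681409
per-turn = √(81.681409² + 9.5²) = √(6671.8526 + 90.25) = √6762.1026 = 82.232005
L = 7.25 × 82.232005 = 596.182033
V = π·0.75² × L = 1.767146 × 596.182033 = 1053.540616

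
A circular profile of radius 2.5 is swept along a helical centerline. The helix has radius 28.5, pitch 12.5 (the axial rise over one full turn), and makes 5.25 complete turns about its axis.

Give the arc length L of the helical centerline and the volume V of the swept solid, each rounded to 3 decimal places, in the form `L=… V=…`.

L=942.409 V=18504.163

2πR = 2π·28.5 = 179.070781
per-turn = √(179.070781² + 12.5²) = √(32066.3447 + 156.25) = √32222.5947 = 179.506531
L = 5.25 × 179.506531 = 942.409288
V = π·2.5² × L = 19.634954 × 942.409288 = 18504.163102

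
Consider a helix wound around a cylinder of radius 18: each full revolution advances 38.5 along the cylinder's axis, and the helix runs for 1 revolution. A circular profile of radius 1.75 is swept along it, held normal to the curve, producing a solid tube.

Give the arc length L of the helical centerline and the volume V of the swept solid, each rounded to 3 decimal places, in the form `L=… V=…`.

L=119.471 V=1149.443

2πR = 2π·18 = 113.097336
per-turn = √(113.097336² + 38.5²) = √(12791.0073 + 1482.25) = √14273.2573 = 119.470738
L = 1 × 119.470738 = 119.470738
V = π·1.75² × L = 9.621128 × 119.470738 = 1149.443206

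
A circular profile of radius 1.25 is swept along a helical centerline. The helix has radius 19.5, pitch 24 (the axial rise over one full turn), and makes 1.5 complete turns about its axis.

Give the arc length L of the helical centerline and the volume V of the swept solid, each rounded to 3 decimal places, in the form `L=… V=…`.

2πR = 2π·19.5 = 122.522113
per-turn = √(122.522113² + 24²) = √(15011.6683 + 576) = √15587.6683 = 124.850584
L = 1.5 × 124.850584 = 187.275876
V = π·1.25² × L = 4.908739 × 187.275876 = 919.288306

L=187.276 V=919.288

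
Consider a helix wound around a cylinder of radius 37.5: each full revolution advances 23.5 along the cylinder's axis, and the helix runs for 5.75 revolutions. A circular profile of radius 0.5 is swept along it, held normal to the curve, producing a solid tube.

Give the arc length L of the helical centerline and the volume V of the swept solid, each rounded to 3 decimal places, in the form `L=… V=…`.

2πR = 2π·37.5 = 235.619449
per-turn = √(235.619449² + 23.5²) = √(55516.5248 + 552.25) = √56068.7748 = 236.788460
L = 5.75 × 236.788460 = 1361.533645
V = π·0.5² × L = 0.785398 × 1361.533645 = 1069.346024

L=1361.534 V=1069.346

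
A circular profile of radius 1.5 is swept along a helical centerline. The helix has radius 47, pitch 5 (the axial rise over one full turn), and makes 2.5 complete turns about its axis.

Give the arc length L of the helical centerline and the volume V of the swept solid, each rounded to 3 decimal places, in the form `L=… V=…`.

L=738.380 V=5219.301

2πR = 2π·47 = 295.309709
per-turn = √(295.309709² + 5²) = √(87207.8245 + 25) = √87232.8245 = 295.352035
L = 2.5 × 295.352035 = 738.380087
V = π·1.5² × L = 7.068583 × 738.380087 = 5219.301279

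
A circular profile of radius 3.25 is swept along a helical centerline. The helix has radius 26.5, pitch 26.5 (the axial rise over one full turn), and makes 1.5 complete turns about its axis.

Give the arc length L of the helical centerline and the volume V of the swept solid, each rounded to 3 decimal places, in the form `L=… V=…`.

2πR = 2π·26.5 = 166.504411
per-turn = √(166.504411² + 26.5²) = √(27723.7188 + 702.25) = √28425.9688 = 168.600026
L = 1.5 × 168.600026 = 252.900039
V = π·3.25² × L = 33.183072 × 252.900039 = 8392.000304

L=252.900 V=8392.000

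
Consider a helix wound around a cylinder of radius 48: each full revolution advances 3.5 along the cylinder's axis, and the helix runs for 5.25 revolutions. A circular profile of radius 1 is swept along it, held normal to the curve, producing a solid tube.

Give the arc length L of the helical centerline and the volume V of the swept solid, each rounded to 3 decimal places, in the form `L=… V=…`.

2πR = 2π·48 = 301.592895
per-turn = √(301.592895² + 3.5²) = √(90958.2742 + 12.25) = √90970.5242 = 301.613203
L = 5.25 × 301.613203 = 1583.469315
V = π·1² × L = 3.141593 × 1583.469315 = 4974.615568

L=1583.469 V=4974.616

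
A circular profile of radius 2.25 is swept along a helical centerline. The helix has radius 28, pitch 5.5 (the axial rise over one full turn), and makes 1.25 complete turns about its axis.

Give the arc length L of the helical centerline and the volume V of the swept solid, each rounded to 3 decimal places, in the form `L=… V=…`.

2πR = 2π·28 = 175.929189
per-turn = √(175.929189² + 5.5²) = √(30951.0794 + 30.25) = √30981.3294 = 176.015140
L = 1.25 × 176.015140 = 220.018925
V = π·2.25² × L = 15.904313 × 220.018925 = 3499.249801

L=220.019 V=3499.250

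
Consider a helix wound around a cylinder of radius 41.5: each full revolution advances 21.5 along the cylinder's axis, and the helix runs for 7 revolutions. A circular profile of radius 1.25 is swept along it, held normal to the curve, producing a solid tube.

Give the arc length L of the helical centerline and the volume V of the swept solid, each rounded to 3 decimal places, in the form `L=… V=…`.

2πR = 2π·41.5 = 260.752190
per-turn = √(260.752190² + 21.5²) = √(67991.7047 + 462.25) = √68453.9547 = 261.637067
L = 7 × 261.637067 = 1831.459468
V = π·1.25² × L = 4.908739 × 1831.459468 = 8990.155638

L=1831.459 V=8990.156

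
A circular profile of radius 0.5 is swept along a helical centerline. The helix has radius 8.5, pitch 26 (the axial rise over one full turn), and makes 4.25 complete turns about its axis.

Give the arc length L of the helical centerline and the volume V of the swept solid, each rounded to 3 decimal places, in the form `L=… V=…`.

L=252.448 V=198.273

2πR = 2π·8.5 = 53.407075
per-turn = √(53.407075² + 26²) = √(2852.3157 + 676) = √3528.3157 = 59.399627
L = 4.25 × 59.399627 = 252.448414
V = π·0.5² × L = 0.785398 × 252.448414 = 198.272521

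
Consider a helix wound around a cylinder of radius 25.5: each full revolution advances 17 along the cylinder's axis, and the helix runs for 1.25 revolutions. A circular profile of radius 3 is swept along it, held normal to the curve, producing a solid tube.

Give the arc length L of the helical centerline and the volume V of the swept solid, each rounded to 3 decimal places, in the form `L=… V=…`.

2πR = 2π·25.5 = 160.221225
per-turn = √(160.221225² + 17²) = √(25670.8410 + 289) = √25959.8410 = 161.120579
L = 1.25 × 161.120579 = 201.400724
V = π·3² × L = 28.274334 × 201.400724 = 5694.471315

L=201.401 V=5694.471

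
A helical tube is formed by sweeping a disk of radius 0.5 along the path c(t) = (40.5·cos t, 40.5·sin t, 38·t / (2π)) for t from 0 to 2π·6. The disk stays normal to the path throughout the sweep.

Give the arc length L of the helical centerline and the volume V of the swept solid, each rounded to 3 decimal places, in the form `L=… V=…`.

L=1543.744 V=1212.454

2πR = 2π·40.5 = 254.469005
per-turn = √(254.469005² + 38²) = √(64754.4745 + 1444) = √66198.4745 = 257.290642
L = 6 × 257.290642 = 1543.743852
V = π·0.5² × L = 0.785398 × 1543.743852 = 1212.453586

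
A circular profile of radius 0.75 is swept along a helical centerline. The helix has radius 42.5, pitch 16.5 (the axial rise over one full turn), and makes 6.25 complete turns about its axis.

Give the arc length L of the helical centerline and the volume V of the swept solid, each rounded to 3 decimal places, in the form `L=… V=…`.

2πR = 2π·42.5 = 267.035376
per-turn = √(267.035376² + 16.5²) = √(71307.8918 + 272.25) = √71580.1418 = 267.544654
L = 6.25 × 267.544654 = 1672.154086
V = π·0.75² × L = 1.767146 × 1672.154086 = 2954.940184

L=1672.154 V=2954.940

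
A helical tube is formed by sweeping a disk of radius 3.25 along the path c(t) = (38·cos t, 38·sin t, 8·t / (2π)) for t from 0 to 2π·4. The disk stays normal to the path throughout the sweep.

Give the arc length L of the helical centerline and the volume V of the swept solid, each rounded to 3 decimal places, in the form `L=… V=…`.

2πR = 2π·38 = 238.761042
per-turn = √(238.761042² + 8²) = √(57006.8350 + 64) = √57070.8350 = 238.895029
L = 4 × 238.895029 = 955.580117
V = π·3.25² × L = 33.183072 × 955.580117 = 31709.084215

L=955.580 V=31709.084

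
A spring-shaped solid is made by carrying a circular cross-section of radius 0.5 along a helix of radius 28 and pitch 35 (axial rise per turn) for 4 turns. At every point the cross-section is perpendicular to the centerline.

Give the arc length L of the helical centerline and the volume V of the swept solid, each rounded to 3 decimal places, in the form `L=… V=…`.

2πR = 2π·28 = 175.929189
per-turn = √(175.929189² + 35²) = √(30951.0794 + 1225) = √32176.0794 = 179.376920
L = 4 × 179.376920 = 717.507680
V = π·0.5² × L = 0.785398 × 717.507680 = 563.529214

L=717.508 V=563.529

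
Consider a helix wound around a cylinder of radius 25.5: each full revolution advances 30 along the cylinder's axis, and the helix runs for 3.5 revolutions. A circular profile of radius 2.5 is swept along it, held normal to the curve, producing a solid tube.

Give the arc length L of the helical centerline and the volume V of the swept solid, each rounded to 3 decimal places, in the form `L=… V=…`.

L=570.520 V=11202.129

2πR = 2π·25.5 = 160.221225
per-turn = √(160.221225² + 30²) = √(25670.8410 + 900) = √26570.8410 = 163.005647
L = 3.5 × 163.005647 = 570.519766
V = π·2.5² × L = 19.634954 × 570.519766 = 11202.129400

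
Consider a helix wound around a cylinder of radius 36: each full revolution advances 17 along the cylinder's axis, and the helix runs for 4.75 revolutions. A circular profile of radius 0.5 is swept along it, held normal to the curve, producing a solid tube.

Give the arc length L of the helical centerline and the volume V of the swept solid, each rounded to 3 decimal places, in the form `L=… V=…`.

2πR = 2π·36 = 226.194671
per-turn = √(226.194671² + 17²) = √(51164.0292 + 289) = √51453.0292 = 226.832602
L = 4.75 × 226.832602 = 1077.454858
V = π·0.5² × L = 0.785398 × 1077.454858 = 846.231067

L=1077.455 V=846.231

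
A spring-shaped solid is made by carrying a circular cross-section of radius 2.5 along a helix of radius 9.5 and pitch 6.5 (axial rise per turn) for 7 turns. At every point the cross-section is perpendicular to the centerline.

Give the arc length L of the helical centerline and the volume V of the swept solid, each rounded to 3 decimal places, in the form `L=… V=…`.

L=420.302 V=8252.608

2πR = 2π·9.5 = 59.690260
per-turn = √(59.690260² + 6.5²) = √(3562.9272 + 42.25) = √3605.1772 = 60.043128
L = 7 × 60.043128 = 420.301894
V = π·2.5² × L = 19.634954 × 420.301894 = 8252.608394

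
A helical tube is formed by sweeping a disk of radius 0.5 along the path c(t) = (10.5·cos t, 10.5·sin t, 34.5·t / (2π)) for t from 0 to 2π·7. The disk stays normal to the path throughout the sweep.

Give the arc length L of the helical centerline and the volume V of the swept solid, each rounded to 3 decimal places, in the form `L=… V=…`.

L=521.147 V=409.308

2πR = 2π·10.5 = 65.973446
per-turn = √(65.973446² + 34.5²) = √(4352.4955 + 1190.25) = √5542.7455 = 74.449617
L = 7 × 74.449617 = 521.147322
V = π·0.5² × L = 0.785398 × 521.147322 = 409.308150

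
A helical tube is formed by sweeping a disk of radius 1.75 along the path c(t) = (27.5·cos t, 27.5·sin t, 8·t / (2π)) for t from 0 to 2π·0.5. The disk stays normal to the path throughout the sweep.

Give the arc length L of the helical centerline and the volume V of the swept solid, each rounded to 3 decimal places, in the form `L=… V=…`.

L=86.486 V=832.096

2πR = 2π·27.5 = 172.787596
per-turn = √(172.787596² + 8²) = √(29855.5533 + 64) = √29919.5533 = 172.972695
L = 0.5 × 172.972695 = 86.486348
V = π·1.75² × L = 9.621128 × 86.486348 = 832.096178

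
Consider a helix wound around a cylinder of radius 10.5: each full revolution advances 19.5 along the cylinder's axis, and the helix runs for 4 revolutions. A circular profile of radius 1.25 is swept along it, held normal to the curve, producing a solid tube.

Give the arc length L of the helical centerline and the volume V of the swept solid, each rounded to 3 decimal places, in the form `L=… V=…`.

2πR = 2π·10.5 = 65.973446
per-turn = √(65.973446² + 19.5²) = √(4352.4955 + 380.25) = √4732.7455 = 68.794953
L = 4 × 68.794953 = 275.179811
V = π·1.25² × L = 4.908739 × 275.179811 = 1350.785741

L=275.180 V=1350.786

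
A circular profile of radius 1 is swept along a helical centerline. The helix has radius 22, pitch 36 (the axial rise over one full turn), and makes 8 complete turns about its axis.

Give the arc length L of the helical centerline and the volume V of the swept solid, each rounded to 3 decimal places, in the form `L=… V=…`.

L=1142.728 V=3589.986

2πR = 2π·22 = 138.230077
per-turn = √(138.230077² + 36²) = √(19107.5541 + 1296) = √20403.5541 = 142.841010
L = 8 × 142.841010 = 1142.728080
V = π·1² × L = 3.141593 × 1142.728080 = 3589.986140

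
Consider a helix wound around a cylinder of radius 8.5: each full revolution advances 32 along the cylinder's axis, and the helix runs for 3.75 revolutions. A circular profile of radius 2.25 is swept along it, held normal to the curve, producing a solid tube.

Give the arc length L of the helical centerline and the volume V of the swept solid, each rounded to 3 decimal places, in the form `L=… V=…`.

2πR = 2π·8.5 = 53.407075
per-turn = √(53.407075² + 32²) = √(2852.3157 + 1024) = √3876.3157 = 62.260065
L = 3.75 × 62.260065 = 233.475243
V = π·2.25² × L = 15.904313 × 233.475243 = 3713.263299

L=233.475 V=3713.263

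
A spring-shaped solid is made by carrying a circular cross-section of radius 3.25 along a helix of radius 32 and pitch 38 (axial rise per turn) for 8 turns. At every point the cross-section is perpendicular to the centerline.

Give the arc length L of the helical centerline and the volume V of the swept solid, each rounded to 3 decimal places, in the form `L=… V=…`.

L=1636.971 V=54319.722

2πR = 2π·32 = 201.061930
per-turn = √(201.061930² + 38²) = √(40425.8996 + 1444) = √41869.8996 = 204.621357
L = 8 × 204.621357 = 1636.970854
V = π·3.25² × L = 33.183072 × 1636.970854 = 54319.722363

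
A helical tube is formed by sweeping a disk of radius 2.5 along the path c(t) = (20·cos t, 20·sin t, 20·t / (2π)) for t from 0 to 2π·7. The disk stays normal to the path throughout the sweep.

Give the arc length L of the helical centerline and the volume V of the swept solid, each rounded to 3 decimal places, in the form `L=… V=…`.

2πR = 2π·20 = 125.663706
per-turn = √(125.663706² + 20²) = √(15791.3670 + 400) = √16191.3670 = 127.245303
L = 7 × 127.245303 = 890.717118
V = π·2.5² × L = 19.634954 × 890.717118 = 17489.189723

L=890.717 V=17489.190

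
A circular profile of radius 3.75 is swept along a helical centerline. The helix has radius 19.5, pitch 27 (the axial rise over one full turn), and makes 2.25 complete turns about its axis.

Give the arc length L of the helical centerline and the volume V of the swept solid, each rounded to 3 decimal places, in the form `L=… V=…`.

L=282.289 V=12471.150

2πR = 2π·19.5 = 122.522113
per-turn = √(122.522113² + 27²) = √(15011.6683 + 729) = √15740.6683 = 125.461820
L = 2.25 × 125.461820 = 282.289095
V = π·3.75² × L = 44.178647 × 282.289095 = 12471.150199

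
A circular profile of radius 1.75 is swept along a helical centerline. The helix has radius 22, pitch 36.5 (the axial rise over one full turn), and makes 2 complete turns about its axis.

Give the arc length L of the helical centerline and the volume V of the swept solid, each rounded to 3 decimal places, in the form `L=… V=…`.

L=285.936 V=2751.024

2πR = 2π·22 = 138.230077
per-turn = √(138.230077² + 36.5²) = √(19107.5541 + 1332.25) = √20439.8041 = 142.967843
L = 2 × 142.967843 = 285.935686
V = π·1.75² × L = 9.621128 × 285.935686 = 2751.023691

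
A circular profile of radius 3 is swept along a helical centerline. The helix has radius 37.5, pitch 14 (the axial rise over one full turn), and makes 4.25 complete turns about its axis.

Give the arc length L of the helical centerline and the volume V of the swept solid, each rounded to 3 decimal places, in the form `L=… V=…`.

L=1003.149 V=28363.364

2πR = 2π·37.5 = 235.619449
per-turn = √(235.619449² + 14²) = √(55516.5248 + 196) = √55712.5248 = 236.035007
L = 4.25 × 236.035007 = 1003.148782
V = π·3² × L = 28.274334 × 1003.148782 = 28363.363590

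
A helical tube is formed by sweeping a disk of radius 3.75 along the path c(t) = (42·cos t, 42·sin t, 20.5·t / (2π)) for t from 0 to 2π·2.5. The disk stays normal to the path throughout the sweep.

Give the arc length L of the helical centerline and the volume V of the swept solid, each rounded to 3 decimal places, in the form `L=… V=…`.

2πR = 2π·42 = 263.893783
per-turn = √(263.893783² + 20.5²) = √(69639.9287 + 420.25) = √70060.1787 = 264.688834
L = 2.5 × 264.688834 = 661.722084
V = π·3.75² × L = 44.178647 × 661.722084 = 29233.986161

L=661.722 V=29233.986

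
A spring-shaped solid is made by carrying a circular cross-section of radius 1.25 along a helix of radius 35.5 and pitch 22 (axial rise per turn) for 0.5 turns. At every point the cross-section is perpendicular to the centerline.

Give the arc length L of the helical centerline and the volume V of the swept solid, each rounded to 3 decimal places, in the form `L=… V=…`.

2πR = 2π·35.5 = 223.053078
per-turn = √(223.053078² + 22²) = √(49752.6758 + 484) = √50236.6758 = 224.135396
L = 0.5 × 224.135396 = 112.067698
V = π·1.25² × L = 4.908739 × 112.067698 = 550.111026

L=112.068 V=550.111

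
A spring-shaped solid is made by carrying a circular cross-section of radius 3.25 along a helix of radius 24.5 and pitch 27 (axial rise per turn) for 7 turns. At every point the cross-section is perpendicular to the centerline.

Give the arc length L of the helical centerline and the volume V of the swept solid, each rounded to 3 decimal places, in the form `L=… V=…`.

2πR = 2π·24.5 = 153.938040
per-turn = √(153.938040² + 27²) = √(23696.9202 + 729) = √24425.9202 = 156.287940
L = 7 × 156.287940 = 1094.015579
V = π·3.25² × L = 33.183072 × 1094.015579 = 36302.798185

L=1094.016 V=36302.798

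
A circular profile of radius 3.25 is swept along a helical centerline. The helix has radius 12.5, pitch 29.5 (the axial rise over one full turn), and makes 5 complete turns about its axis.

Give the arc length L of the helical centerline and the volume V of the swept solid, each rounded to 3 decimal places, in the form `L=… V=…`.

L=419.486 V=13919.847

2πR = 2π·12.5 = 78.539816
per-turn = √(78.539816² + 29.5²) = √(6168.5028 + 870.25) = √7038.7528 = 83.897275
L = 5 × 83.897275 = 419.486375
V = π·3.25² × L = 33.183072 × 419.486375 = 13919.846752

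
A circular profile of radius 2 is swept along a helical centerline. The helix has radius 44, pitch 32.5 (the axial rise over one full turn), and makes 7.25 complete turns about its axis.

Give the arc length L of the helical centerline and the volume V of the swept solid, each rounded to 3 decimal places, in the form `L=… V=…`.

L=2018.138 V=25360.674

2πR = 2π·44 = 276.460154
per-turn = √(276.460154² + 32.5²) = √(76430.2165 + 1056.25) = √77486.4665 = 278.363910
L = 7.25 × 278.363910 = 2018.138349
V = π·2² × L = 12.566371 × 2018.138349 = 25360.674441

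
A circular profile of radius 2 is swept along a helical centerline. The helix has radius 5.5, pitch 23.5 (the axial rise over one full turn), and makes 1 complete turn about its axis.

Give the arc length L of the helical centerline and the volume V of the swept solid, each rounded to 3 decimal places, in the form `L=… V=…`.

2πR = 2π·5.5 = 34.557519
per-turn = √(34.557519² + 23.5²) = √(1194.2221 + 552.25) = √1746.4721 = 41.790814
L = 1 × 41.790814 = 41.790814
V = π·2² × L = 12.566371 × 41.790814 = 525.158857

L=41.791 V=525.159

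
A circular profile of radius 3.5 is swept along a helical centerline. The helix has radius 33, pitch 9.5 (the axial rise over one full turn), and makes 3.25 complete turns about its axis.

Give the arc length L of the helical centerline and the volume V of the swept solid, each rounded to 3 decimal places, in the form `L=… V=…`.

L=674.579 V=25960.825

2πR = 2π·33 = 207.345115
per-turn = √(207.345115² + 9.5²) = √(42991.9968 + 90.25) = √43082.2468 = 207.562633
L = 3.25 × 207.562633 = 674.578558
V = π·3.5² × L = 38.484510 × 674.578558 = 25960.825283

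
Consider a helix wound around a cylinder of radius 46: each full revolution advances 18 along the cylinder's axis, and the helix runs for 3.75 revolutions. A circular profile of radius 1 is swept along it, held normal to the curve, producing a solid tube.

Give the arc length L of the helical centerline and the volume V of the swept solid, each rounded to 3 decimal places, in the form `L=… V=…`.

L=1085.949 V=3411.610

2πR = 2π·46 = 289.026524
per-turn = √(289.026524² + 18²) = √(83536.3317 + 324) = √83860.3317 = 289.586484
L = 3.75 × 289.586484 = 1085.949315
V = π·1² × L = 3.141593 × 1085.949315 = 3411.610389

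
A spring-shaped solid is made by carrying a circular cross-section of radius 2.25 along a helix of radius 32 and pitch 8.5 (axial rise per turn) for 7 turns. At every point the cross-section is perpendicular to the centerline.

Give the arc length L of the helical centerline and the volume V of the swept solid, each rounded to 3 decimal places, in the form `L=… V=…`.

2πR = 2π·32 = 201.061930
per-turn = √(201.061930² + 8.5²) = √(40425.8996 + 72.25) = √40498.1496 = 201.241521
L = 7 × 201.241521 = 1408.690644
V = π·2.25² × L = 15.904313 × 1408.690644 = 22404.256660

L=1408.691 V=22404.257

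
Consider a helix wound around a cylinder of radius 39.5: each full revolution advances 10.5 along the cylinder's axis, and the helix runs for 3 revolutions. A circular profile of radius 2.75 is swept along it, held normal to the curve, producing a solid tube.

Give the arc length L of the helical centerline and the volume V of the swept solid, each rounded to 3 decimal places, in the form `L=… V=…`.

2πR = 2π·39.5 = 248.185820
per-turn = √(248.185820² + 10.5²) = √(61596.2011 + 110.25) = √61706.4511 = 248.407832
L = 3 × 248.407832 = 745.223496
V = π·2.75² × L = 23.758294 × 745.223496 = 17705.239253

L=745.223 V=17705.239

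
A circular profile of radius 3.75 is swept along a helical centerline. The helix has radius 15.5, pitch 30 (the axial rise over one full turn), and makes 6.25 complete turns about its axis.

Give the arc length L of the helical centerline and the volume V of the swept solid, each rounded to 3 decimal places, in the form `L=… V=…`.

L=636.908 V=28137.739

2πR = 2π·15.5 = 97.389372
per-turn = √(97.389372² + 30²) = √(9484.6898 + 900) = √10384.6898 = 101.905298
L = 6.25 × 101.905298 = 636.908115
V = π·3.75² × L = 44.178647 × 636.908115 = 28137.738570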